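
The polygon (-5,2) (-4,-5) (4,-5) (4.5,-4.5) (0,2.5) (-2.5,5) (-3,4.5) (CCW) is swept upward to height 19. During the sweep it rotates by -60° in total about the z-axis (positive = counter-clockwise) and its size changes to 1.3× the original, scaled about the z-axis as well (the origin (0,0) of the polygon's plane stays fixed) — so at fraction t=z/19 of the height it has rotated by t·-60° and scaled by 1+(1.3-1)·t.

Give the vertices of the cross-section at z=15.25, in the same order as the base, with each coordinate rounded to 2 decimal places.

t = z/height = 15.25/19 = 0.802632
s = 1 + (scale-1)·z/height = 1 + (1.3-1)·15.25/19 = 1.240789
θ = twist·z/height = -60°·15.25/19 = -48.1579° = -0.840514 rad
cos θ = 0.667080, sin θ = -0.744986 (intermediates below are computed at full precision and shown rounded to 5 d.p.)
v1: (-5,2) → rotate → (-1.84543,5.05909) → ×s → (-2.28979,6.27727) → (-2.29,6.28)
v2: (-4,-5) → rotate → (-6.39325,-0.35546) → ×s → (-7.93268,-0.44105) → (-7.93,-0.44)
v3: (4,-5) → rotate → (-1.05661,-6.31534) → ×s → (-1.31103,-7.83601) → (-1.31,-7.84)
v4: (4.5,-4.5) → rotate → (-0.35058,-6.35430) → ×s → (-0.43499,-7.88435) → (-0.43,-7.88)
v5: (0,2.5) → rotate → (1.86246,1.66770) → ×s → (2.31093,2.06926) → (2.31,2.07)
v6: (-2.5,5) → rotate → (2.05723,5.19787) → ×s → (2.55259,6.44946) → (2.55,6.45)
v7: (-3,4.5) → rotate → (1.35120,5.23682) → ×s → (1.67655,6.49779) → (1.68,6.50)

Cross-section at z=15.25: (-2.29,6.28) (-7.93,-0.44) (-1.31,-7.84) (-0.43,-7.88) (2.31,2.07) (2.55,6.45) (1.68,6.50)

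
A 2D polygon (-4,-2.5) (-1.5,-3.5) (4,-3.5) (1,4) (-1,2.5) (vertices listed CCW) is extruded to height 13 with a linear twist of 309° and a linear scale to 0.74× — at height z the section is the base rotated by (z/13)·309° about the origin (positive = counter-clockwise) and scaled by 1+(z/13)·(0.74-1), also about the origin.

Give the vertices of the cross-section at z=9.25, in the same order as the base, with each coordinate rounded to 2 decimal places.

Cross-section at z=9.25: (1.20,3.65) (-0.89,2.97) (-4.33,0.10) (1.46,-3.02) (1.93,-1.04)

t = z/height = 9.25/13 = 0.711538
s = 1 + (scale-1)·z/height = 1 + (0.74-1)·9.25/13 = 0.815000
θ = twist·z/height = 309°·9.25/13 = 219.8654° = 3.837375 rad
cos θ = -0.767553, sin θ = -0.640986 (intermediates below are computed at full precision and shown rounded to 5 d.p.)
v1: (-4,-2.5) → rotate → (1.46775,4.48283) → ×s → (1.19621,3.65350) → (1.20,3.65)
v2: (-1.5,-3.5) → rotate → (-1.09212,3.64791) → ×s → (-0.89008,2.97305) → (-0.89,2.97)
v3: (4,-3.5) → rotate → (-5.31366,0.12249) → ×s → (-4.33063,0.09983) → (-4.33,0.10)
v4: (1,4) → rotate → (1.79639,-3.71120) → ×s → (1.46406,-3.02462) → (1.46,-3.02)
v5: (-1,2.5) → rotate → (2.37002,-1.27790) → ×s → (1.93156,-1.04148) → (1.93,-1.04)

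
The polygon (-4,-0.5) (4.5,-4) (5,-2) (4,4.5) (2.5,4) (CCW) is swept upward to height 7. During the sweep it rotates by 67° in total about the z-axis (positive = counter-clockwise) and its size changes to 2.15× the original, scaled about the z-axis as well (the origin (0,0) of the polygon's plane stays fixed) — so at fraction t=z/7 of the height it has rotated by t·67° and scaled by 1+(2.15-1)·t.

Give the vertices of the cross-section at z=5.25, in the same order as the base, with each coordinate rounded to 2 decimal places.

t = z/height = 5.25/7 = 0.75
s = 1 + (scale-1)·z/height = 1 + (2.15-1)·5.25/7 = 1.862500
θ = twist·z/height = 67°·5.25/7 = 50.2500° = 0.877028 rad
cos θ = 0.639439, sin θ = 0.768842 (intermediates below are computed at full precision and shown rounded to 5 d.p.)
v1: (-4,-0.5) → rotate → (-2.17334,-3.39509) → ×s → (-4.04784,-6.32335) → (-4.05,-6.32)
v2: (4.5,-4) → rotate → (5.95284,0.90203) → ×s → (11.08717,1.68004) → (11.09,1.68)
v3: (5,-2) → rotate → (4.73488,2.56533) → ×s → (8.81871,4.77793) → (8.82,4.78)
v4: (4,4.5) → rotate → (-0.90203,5.95284) → ×s → (-1.68004,11.08717) → (-1.68,11.09)
v5: (2.5,4) → rotate → (-1.47677,4.47986) → ×s → (-2.75048,8.34374) → (-2.75,8.34)

Cross-section at z=5.25: (-4.05,-6.32) (11.09,1.68) (8.82,4.78) (-1.68,11.09) (-2.75,8.34)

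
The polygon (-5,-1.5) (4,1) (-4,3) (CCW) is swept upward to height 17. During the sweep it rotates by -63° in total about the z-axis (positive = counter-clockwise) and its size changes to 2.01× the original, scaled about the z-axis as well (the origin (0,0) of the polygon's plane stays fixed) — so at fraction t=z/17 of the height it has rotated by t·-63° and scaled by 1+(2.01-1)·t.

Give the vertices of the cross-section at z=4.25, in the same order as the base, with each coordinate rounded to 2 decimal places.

t = z/height = 4.25/17 = 0.25
s = 1 + (scale-1)·z/height = 1 + (2.01-1)·4.25/17 = 1.252500
θ = twist·z/height = -63°·4.25/17 = -15.7500° = -0.274889 rad
cos θ = 0.962455, sin θ = -0.271440 (intermediates below are computed at full precision and shown rounded to 5 d.p.)
v1: (-5,-1.5) → rotate → (-5.21944,-0.08648) → ×s → (-6.53734,-0.10832) → (-6.54,-0.11)
v2: (4,1) → rotate → (4.12126,-0.12331) → ×s → (5.16188,-0.15444) → (5.16,-0.15)
v3: (-4,3) → rotate → (-3.03550,3.97313) → ×s → (-3.80196,4.97634) → (-3.80,4.98)

Cross-section at z=4.25: (-6.54,-0.11) (5.16,-0.15) (-3.80,4.98)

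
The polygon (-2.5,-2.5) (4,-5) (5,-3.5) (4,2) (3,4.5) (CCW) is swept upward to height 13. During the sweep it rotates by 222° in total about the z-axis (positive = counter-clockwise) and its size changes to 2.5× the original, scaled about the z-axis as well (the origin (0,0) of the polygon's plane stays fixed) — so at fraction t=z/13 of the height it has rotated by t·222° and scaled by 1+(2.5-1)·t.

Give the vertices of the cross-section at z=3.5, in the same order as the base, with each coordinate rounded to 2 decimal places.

Cross-section at z=3.5: (1.27,-4.80) (8.89,1.32) (7.78,3.59) (0.40,6.27) (-3.34,6.82)

t = z/height = 3.5/13 = 0.269231
s = 1 + (scale-1)·z/height = 1 + (2.5-1)·3.5/13 = 1.403846
θ = twist·z/height = 222°·3.5/13 = 59.7692° = 1.043170 rad
cos θ = 0.503484, sin θ = 0.864005 (intermediates below are computed at full precision and shown rounded to 5 d.p.)
v1: (-2.5,-2.5) → rotate → (0.90130,-3.41872) → ×s → (1.26529,-4.79936) → (1.27,-4.80)
v2: (4,-5) → rotate → (6.33396,0.93860) → ×s → (8.89190,1.31765) → (8.89,1.32)
v3: (5,-3.5) → rotate → (5.54144,2.55783) → ×s → (7.77932,3.59080) → (7.78,3.59)
v4: (4,2) → rotate → (0.28593,4.46299) → ×s → (0.40140,6.26535) → (0.40,6.27)
v5: (3,4.5) → rotate → (-2.37757,4.85769) → ×s → (-3.33774,6.81945) → (-3.34,6.82)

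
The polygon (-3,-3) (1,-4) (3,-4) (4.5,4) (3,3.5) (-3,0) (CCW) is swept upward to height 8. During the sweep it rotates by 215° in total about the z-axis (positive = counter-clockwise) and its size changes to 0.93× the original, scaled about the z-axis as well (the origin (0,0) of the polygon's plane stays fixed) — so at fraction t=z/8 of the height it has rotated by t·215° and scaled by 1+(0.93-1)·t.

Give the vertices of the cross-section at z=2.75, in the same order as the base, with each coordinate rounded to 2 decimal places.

t = z/height = 2.75/8 = 0.34375
s = 1 + (scale-1)·z/height = 1 + (0.93-1)·2.75/8 = 0.975938
θ = twist·z/height = 215°·2.75/8 = 73.9063° = 1.289907 rad
cos θ = 0.277210, sin θ = 0.960809 (intermediates below are computed at full precision and shown rounded to 5 d.p.)
v1: (-3,-3) → rotate → (2.05080,-3.71406) → ×s → (2.00145,-3.62469) → (2.00,-3.62)
v2: (1,-4) → rotate → (4.12045,-0.14803) → ×s → (4.02130,-0.14447) → (4.02,-0.14)
v3: (3,-4) → rotate → (4.67487,1.77359) → ×s → (4.56238,1.73091) → (4.56,1.73)
v4: (4.5,4) → rotate → (-2.59579,5.43248) → ×s → (-2.53333,5.30176) → (-2.53,5.30)
v5: (3,3.5) → rotate → (-2.53120,3.85266) → ×s → (-2.47030,3.75996) → (-2.47,3.76)
v6: (-3,0) → rotate → (-0.83163,-2.88243) → ×s → (-0.81162,-2.81307) → (-0.81,-2.81)

Cross-section at z=2.75: (2.00,-3.62) (4.02,-0.14) (4.56,1.73) (-2.53,5.30) (-2.47,3.76) (-0.81,-2.81)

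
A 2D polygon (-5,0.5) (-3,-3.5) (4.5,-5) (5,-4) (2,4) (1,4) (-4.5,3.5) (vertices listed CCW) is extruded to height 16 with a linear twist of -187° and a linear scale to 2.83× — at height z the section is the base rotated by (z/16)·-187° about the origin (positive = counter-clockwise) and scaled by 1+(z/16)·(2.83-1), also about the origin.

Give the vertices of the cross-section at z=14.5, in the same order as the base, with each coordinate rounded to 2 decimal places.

Cross-section at z=14.5: (13.31,1.12) (6.14,10.61) (-14.19,10.88) (-15.01,8.03) (-3.28,-11.43) (-0.67,-10.94) (13.46,-6.96)

t = z/height = 14.5/16 = 0.90625
s = 1 + (scale-1)·z/height = 1 + (2.83-1)·14.5/16 = 2.658438
θ = twist·z/height = -187°·14.5/16 = -169.4688° = -2.957788 rad
cos θ = -0.983155, sin θ = -0.182772 (intermediates below are computed at full precision and shown rounded to 5 d.p.)
v1: (-5,0.5) → rotate → (5.00716,0.42228) → ×s → (13.31123,1.12261) → (13.31,1.12)
v2: (-3,-3.5) → rotate → (2.30976,3.98936) → ×s → (6.14037,10.60546) → (6.14,10.61)
v3: (4.5,-5) → rotate → (-5.33806,4.09330) → ×s → (-14.19089,10.88179) → (-14.19,10.88)
v4: (5,-4) → rotate → (-5.64686,3.01876) → ×s → (-15.01183,8.02519) → (-15.01,8.03)
v5: (2,4) → rotate → (-1.23522,-4.29817) → ×s → (-3.28376,-11.42640) → (-3.28,-11.43)
v6: (1,4) → rotate → (-0.25207,-4.11539) → ×s → (-0.67011,-10.94052) → (-0.67,-10.94)
v7: (-4.5,3.5) → rotate → (5.06390,-2.61857) → ×s → (13.46206,-6.96131) → (13.46,-6.96)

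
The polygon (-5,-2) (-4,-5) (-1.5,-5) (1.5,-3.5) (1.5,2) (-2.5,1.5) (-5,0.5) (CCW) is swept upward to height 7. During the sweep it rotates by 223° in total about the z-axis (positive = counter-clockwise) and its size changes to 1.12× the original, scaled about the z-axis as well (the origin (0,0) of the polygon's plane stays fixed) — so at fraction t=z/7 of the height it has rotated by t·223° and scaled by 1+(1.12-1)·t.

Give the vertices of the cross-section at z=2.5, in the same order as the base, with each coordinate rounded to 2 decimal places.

t = z/height = 2.5/7 = 0.357143
s = 1 + (scale-1)·z/height = 1 + (1.12-1)·2.5/7 = 1.042857
θ = twist·z/height = 223°·2.5/7 = 79.6429° = 1.390030 rad
cos θ = 0.179783, sin θ = 0.983706 (intermediates below are computed at full precision and shown rounded to 5 d.p.)
v1: (-5,-2) → rotate → (1.06850,-5.27810) → ×s → (1.11429,-5.50430) → (1.11,-5.50)
v2: (-4,-5) → rotate → (4.19940,-4.83374) → ×s → (4.37937,-5.04090) → (4.38,-5.04)
v3: (-1.5,-5) → rotate → (4.64886,-2.37448) → ×s → (4.84809,-2.47624) → (4.85,-2.48)
v4: (1.5,-3.5) → rotate → (3.71265,0.84632) → ×s → (3.87176,0.88259) → (3.87,0.88)
v5: (1.5,2) → rotate → (-1.69774,1.83513) → ×s → (-1.77050,1.91377) → (-1.77,1.91)
v6: (-2.5,1.5) → rotate → (-1.92502,-2.18959) → ×s → (-2.00752,-2.28343) → (-2.01,-2.28)
v7: (-5,0.5) → rotate → (-1.39077,-4.82864) → ×s → (-1.45037,-5.03558) → (-1.45,-5.04)

Cross-section at z=2.5: (1.11,-5.50) (4.38,-5.04) (4.85,-2.48) (3.87,0.88) (-1.77,1.91) (-2.01,-2.28) (-1.45,-5.04)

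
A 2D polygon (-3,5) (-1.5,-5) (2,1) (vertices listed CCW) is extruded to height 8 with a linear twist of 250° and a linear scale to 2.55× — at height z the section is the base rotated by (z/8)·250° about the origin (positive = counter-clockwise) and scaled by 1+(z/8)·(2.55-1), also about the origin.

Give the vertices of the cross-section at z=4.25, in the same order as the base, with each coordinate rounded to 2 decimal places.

Cross-section at z=4.25: (-2.97,-10.21) (8.55,4.19) (-3.82,1.44)

t = z/height = 4.25/8 = 0.53125
s = 1 + (scale-1)·z/height = 1 + (2.55-1)·4.25/8 = 1.823438
θ = twist·z/height = 250°·4.25/8 = 132.8125° = 2.318015 rad
cos θ = -0.679601, sin θ = 0.733582 (intermediates below are computed at full precision and shown rounded to 5 d.p.)
v1: (-3,5) → rotate → (-1.62910,-5.59875) → ×s → (-2.97057,-10.20897) → (-2.97,-10.21)
v2: (-1.5,-5) → rotate → (4.68731,2.29763) → ×s → (8.54702,4.18959) → (8.55,4.19)
v3: (2,1) → rotate → (-2.09278,0.78756) → ×s → (-3.81606,1.43607) → (-3.82,1.44)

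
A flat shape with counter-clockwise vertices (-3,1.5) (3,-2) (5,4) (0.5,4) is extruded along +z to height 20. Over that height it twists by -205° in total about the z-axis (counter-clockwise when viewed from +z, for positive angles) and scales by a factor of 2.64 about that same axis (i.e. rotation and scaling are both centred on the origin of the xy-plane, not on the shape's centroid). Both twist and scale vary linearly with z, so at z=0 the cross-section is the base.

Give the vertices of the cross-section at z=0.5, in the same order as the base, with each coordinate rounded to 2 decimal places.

Cross-section at z=0.5: (-2.97,1.83) (2.92,-2.35) (5.56,3.68) (0.89,4.10)

t = z/height = 0.5/20 = 0.025
s = 1 + (scale-1)·z/height = 1 + (2.64-1)·0.5/20 = 1.041000
θ = twist·z/height = -205°·0.5/20 = -5.1250° = -0.089448 rad
cos θ = 0.996002, sin θ = -0.089329 (intermediates below are computed at full precision and shown rounded to 5 d.p.)
v1: (-3,1.5) → rotate → (-2.85401,1.76199) → ×s → (-2.97103,1.83423) → (-2.97,1.83)
v2: (3,-2) → rotate → (2.80935,-2.25999) → ×s → (2.92453,-2.35265) → (2.92,-2.35)
v3: (5,4) → rotate → (5.33733,3.53736) → ×s → (5.55616,3.68240) → (5.56,3.68)
v4: (0.5,4) → rotate → (0.85532,3.93934) → ×s → (0.89038,4.10086) → (0.89,4.10)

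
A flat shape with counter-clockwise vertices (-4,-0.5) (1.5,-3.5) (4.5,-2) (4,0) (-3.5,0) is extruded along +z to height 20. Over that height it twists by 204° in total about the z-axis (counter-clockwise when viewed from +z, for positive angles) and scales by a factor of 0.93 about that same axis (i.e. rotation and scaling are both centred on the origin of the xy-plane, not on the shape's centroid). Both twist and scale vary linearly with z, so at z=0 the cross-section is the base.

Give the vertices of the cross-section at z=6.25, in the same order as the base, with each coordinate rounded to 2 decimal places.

t = z/height = 6.25/20 = 0.3125
s = 1 + (scale-1)·z/height = 1 + (0.93-1)·6.25/20 = 0.978125
θ = twist·z/height = 204°·6.25/20 = 63.7500° = 1.112647 rad
cos θ = 0.442289, sin θ = 0.896873 (intermediates below are computed at full precision and shown rounded to 5 d.p.)
v1: (-4,-0.5) → rotate → (-1.32072,-3.80864) → ×s → (-1.29183,-3.72532) → (-1.29,-3.73)
v2: (1.5,-3.5) → rotate → (3.80249,-0.20270) → ×s → (3.71931,-0.19827) → (3.72,-0.20)
v3: (4.5,-2) → rotate → (3.78404,3.15135) → ×s → (3.70127,3.08241) → (3.70,3.08)
v4: (4,0) → rotate → (1.76915,3.58749) → ×s → (1.73045,3.50901) → (1.73,3.51)
v5: (-3.5,0) → rotate → (-1.54801,-3.13905) → ×s → (-1.51415,-3.07039) → (-1.51,-3.07)

Cross-section at z=6.25: (-1.29,-3.73) (3.72,-0.20) (3.70,3.08) (1.73,3.51) (-1.51,-3.07)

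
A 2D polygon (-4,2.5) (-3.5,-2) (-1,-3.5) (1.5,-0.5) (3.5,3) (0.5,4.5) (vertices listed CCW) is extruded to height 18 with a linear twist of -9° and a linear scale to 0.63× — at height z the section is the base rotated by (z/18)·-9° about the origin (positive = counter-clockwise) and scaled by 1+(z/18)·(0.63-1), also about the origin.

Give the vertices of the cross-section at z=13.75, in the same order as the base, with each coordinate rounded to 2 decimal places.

Cross-section at z=13.75: (-2.63,2.12) (-2.66,-1.12) (-1.01,-2.41) (1.03,-0.48) (2.75,1.84) (0.74,3.16)

t = z/height = 13.75/18 = 0.763889
s = 1 + (scale-1)·z/height = 1 + (0.63-1)·13.75/18 = 0.717361
θ = twist·z/height = -9°·13.75/18 = -6.8750° = -0.119991 rad
cos θ = 0.992810, sin θ = -0.119704 (intermediates below are computed at full precision and shown rounded to 5 d.p.)
v1: (-4,2.5) → rotate → (-3.67198,2.96084) → ×s → (-2.63414,2.12399) → (-2.63,2.12)
v2: (-3.5,-2) → rotate → (-3.71424,-1.56666) → ×s → (-2.66445,-1.12386) → (-2.66,-1.12)
v3: (-1,-3.5) → rotate → (-1.41177,-3.35513) → ×s → (-1.01275,-2.40684) → (-1.01,-2.41)
v4: (1.5,-0.5) → rotate → (1.42936,-0.67596) → ×s → (1.02537,-0.48491) → (1.03,-0.48)
v5: (3.5,3) → rotate → (3.83394,2.55947) → ×s → (2.75032,1.83606) → (2.75,1.84)
v6: (0.5,4.5) → rotate → (1.03507,4.40779) → ×s → (0.74252,3.16198) → (0.74,3.16)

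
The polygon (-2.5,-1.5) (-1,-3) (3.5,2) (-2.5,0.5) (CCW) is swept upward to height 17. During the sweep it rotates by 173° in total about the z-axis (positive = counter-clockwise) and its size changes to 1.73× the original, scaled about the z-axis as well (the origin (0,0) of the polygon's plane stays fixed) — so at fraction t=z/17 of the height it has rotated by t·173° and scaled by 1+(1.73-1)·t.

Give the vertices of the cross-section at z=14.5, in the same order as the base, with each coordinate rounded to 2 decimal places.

Cross-section at z=14.5: (4.73,-0.12) (3.98,3.24) (-6.53,0.31) (2.99,-2.86)

t = z/height = 14.5/17 = 0.852941
s = 1 + (scale-1)·z/height = 1 + (1.73-1)·14.5/17 = 1.622647
θ = twist·z/height = 173°·14.5/17 = 147.5588° = 2.575387 rad
cos θ = -0.843943, sin θ = 0.536433 (intermediates below are computed at full precision and shown rounded to 5 d.p.)
v1: (-2.5,-1.5) → rotate → (2.91451,-0.07517) → ×s → (4.72922,-0.12197) → (4.73,-0.12)
v2: (-1,-3) → rotate → (2.45324,1.99539) → ×s → (3.98075,3.23782) → (3.98,3.24)
v3: (3.5,2) → rotate → (-4.02667,0.18963) → ×s → (-6.53386,0.30771) → (-6.53,0.31)
v4: (-2.5,0.5) → rotate → (1.84164,-1.76305) → ×s → (2.98833,-2.86082) → (2.99,-2.86)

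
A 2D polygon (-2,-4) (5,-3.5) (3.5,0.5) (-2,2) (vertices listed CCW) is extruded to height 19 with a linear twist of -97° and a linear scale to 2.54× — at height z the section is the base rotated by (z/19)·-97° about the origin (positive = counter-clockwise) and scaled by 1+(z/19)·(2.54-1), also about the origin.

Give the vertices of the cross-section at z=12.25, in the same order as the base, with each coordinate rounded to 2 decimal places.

t = z/height = 12.25/19 = 0.644737
s = 1 + (scale-1)·z/height = 1 + (2.54-1)·12.25/19 = 1.992895
θ = twist·z/height = -97°·12.25/19 = -62.5395° = -1.091520 rad
cos θ = 0.461137, sin θ = -0.887329 (intermediates below are computed at full precision and shown rounded to 5 d.p.)
v1: (-2,-4) → rotate → (-4.47159,-0.06989) → ×s → (-8.91141,-0.13929) → (-8.91,-0.14)
v2: (5,-3.5) → rotate → (-0.79996,-6.05062) → ×s → (-1.59424,-12.05826) → (-1.59,-12.06)
v3: (3.5,0.5) → rotate → (2.05765,-2.87508) → ×s → (4.10067,-5.72974) → (4.10,-5.73)
v4: (-2,2) → rotate → (0.85238,2.69693) → ×s → (1.69871,5.37470) → (1.70,5.37)

Cross-section at z=12.25: (-8.91,-0.14) (-1.59,-12.06) (4.10,-5.73) (1.70,5.37)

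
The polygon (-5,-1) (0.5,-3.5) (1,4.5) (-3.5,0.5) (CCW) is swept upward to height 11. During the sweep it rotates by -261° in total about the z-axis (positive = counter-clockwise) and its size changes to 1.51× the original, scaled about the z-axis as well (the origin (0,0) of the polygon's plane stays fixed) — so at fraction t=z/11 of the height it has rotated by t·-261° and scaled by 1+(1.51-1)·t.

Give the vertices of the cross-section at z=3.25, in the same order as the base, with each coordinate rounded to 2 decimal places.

t = z/height = 3.25/11 = 0.295455
s = 1 + (scale-1)·z/height = 1 + (1.51-1)·3.25/11 = 1.150682
θ = twist·z/height = -261°·3.25/11 = -77.1136° = -1.345887 rad
cos θ = 0.223018, sin θ = -0.974814 (intermediates below are computed at full precision and shown rounded to 5 d.p.)
v1: (-5,-1) → rotate → (-2.08990,4.65105) → ×s → (-2.40482,5.35188) → (-2.40,5.35)
v2: (0.5,-3.5) → rotate → (-3.30034,-1.26797) → ×s → (-3.79764,-1.45903) → (-3.80,-1.46)
v3: (1,4.5) → rotate → (4.60968,0.02877) → ×s → (5.30428,0.03310) → (5.30,0.03)
v4: (-3.5,0.5) → rotate → (-0.29316,3.52336) → ×s → (-0.33733,4.05427) → (-0.34,4.05)

Cross-section at z=3.25: (-2.40,5.35) (-3.80,-1.46) (5.30,0.03) (-0.34,4.05)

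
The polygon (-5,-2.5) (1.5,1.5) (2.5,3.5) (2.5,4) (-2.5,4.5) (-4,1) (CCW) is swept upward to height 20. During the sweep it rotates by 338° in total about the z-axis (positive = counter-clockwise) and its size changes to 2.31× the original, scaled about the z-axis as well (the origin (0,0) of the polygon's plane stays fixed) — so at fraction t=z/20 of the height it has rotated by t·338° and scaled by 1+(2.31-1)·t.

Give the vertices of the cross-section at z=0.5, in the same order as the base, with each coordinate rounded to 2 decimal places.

t = z/height = 0.5/20 = 0.025
s = 1 + (scale-1)·z/height = 1 + (2.31-1)·0.5/20 = 1.032750
θ = twist·z/height = 338°·0.5/20 = 8.4500° = 0.147480 rad
cos θ = 0.989144, sin θ = 0.146946 (intermediates below are computed at full precision and shown rounded to 5 d.p.)
v1: (-5,-2.5) → rotate → (-4.57836,-3.20759) → ×s → (-4.72830,-3.31264) → (-4.73,-3.31)
v2: (1.5,1.5) → rotate → (1.26330,1.70414) → ×s → (1.30467,1.75995) → (1.30,1.76)
v3: (2.5,3.5) → rotate → (1.95855,3.82937) → ×s → (2.02269,3.95478) → (2.02,3.95)
v4: (2.5,4) → rotate → (1.88508,4.32394) → ×s → (1.94681,4.46555) → (1.95,4.47)
v5: (-2.5,4.5) → rotate → (-3.13412,4.08378) → ×s → (-3.23676,4.21753) → (-3.24,4.22)
v6: (-4,1) → rotate → (-4.10352,0.40136) → ×s → (-4.23791,0.41450) → (-4.24,0.41)

Cross-section at z=0.5: (-4.73,-3.31) (1.30,1.76) (2.02,3.95) (1.95,4.47) (-3.24,4.22) (-4.24,0.41)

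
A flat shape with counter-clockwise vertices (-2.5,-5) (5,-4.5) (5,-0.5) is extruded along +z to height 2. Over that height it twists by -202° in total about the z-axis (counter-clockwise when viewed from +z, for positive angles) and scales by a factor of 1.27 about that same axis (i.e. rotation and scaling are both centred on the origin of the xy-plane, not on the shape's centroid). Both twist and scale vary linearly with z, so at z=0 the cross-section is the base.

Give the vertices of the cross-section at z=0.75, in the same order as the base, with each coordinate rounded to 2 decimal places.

t = z/height = 0.75/2 = 0.375
s = 1 + (scale-1)·z/height = 1 + (1.27-1)·0.75/2 = 1.101250
θ = twist·z/height = -202°·0.75/2 = -75.7500° = -1.322087 rad
cos θ = 0.246153, sin θ = -0.969231 (intermediates below are computed at full precision and shown rounded to 5 d.p.)
v1: (-2.5,-5) → rotate → (-5.46154,1.19231) → ×s → (-6.01452,1.31303) → (-6.01,1.31)
v2: (5,-4.5) → rotate → (-3.13077,-5.95384) → ×s → (-3.44776,-6.55667) → (-3.45,-6.56)
v3: (5,-0.5) → rotate → (0.74615,-4.96923) → ×s → (0.82170,-5.47237) → (0.82,-5.47)

Cross-section at z=0.75: (-6.01,1.31) (-3.45,-6.56) (0.82,-5.47)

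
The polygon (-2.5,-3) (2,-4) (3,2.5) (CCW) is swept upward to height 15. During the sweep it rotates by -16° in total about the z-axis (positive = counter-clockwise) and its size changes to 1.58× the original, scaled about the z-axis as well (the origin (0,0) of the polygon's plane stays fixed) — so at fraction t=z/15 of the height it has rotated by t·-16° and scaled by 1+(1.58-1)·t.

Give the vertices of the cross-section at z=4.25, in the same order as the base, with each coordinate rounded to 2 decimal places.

Cross-section at z=4.25: (-3.18,-3.25) (1.95,-4.83) (3.71,2.63)

t = z/height = 4.25/15 = 0.283333
s = 1 + (scale-1)·z/height = 1 + (1.58-1)·4.25/15 = 1.164333
θ = twist·z/height = -16°·4.25/15 = -4.5333° = -0.079122 rad
cos θ = 0.996872, sin θ = -0.079039 (intermediates below are computed at full precision and shown rounded to 5 d.p.)
v1: (-2.5,-3) → rotate → (-2.72930,-2.79302) → ×s → (-3.17781,-3.25200) → (-3.18,-3.25)
v2: (2,-4) → rotate → (1.67759,-4.14556) → ×s → (1.95327,-4.82682) → (1.95,-4.83)
v3: (3,2.5) → rotate → (3.18821,2.25506) → ×s → (3.71214,2.62564) → (3.71,2.63)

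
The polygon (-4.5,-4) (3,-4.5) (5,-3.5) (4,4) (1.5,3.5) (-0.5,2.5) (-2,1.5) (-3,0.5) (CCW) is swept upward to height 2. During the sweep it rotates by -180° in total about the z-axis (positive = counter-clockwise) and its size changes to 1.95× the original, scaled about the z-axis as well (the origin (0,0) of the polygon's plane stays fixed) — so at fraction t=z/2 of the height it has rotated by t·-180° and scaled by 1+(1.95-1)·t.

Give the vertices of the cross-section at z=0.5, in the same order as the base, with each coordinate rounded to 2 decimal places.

t = z/height = 0.5/2 = 0.25
s = 1 + (scale-1)·z/height = 1 + (1.95-1)·0.5/2 = 1.237500
θ = twist·z/height = -180°·0.5/2 = -45.0000° = -0.785398 rad
cos θ = 0.707107, sin θ = -0.707107 (intermediates below are computed at full precision and shown rounded to 5 d.p.)
v1: (-4.5,-4) → rotate → (-6.01041,0.35355) → ×s → (-7.43788,0.43752) → (-7.44,0.44)
v2: (3,-4.5) → rotate → (-1.06066,-5.30330) → ×s → (-1.31257,-6.56283) → (-1.31,-6.56)
v3: (5,-3.5) → rotate → (1.06066,-6.01041) → ×s → (1.31257,-7.43788) → (1.31,-7.44)
v4: (4,4) → rotate → (5.65685,0.00000) → ×s → (7.00036,0.00000) → (7.00,0.00)
v5: (1.5,3.5) → rotate → (3.53553,1.41421) → ×s → (4.37522,1.75009) → (4.38,1.75)
v6: (-0.5,2.5) → rotate → (1.41421,2.12132) → ×s → (1.75009,2.62513) → (1.75,2.63)
v7: (-2,1.5) → rotate → (-0.35355,2.47487) → ×s → (-0.43752,3.06266) → (-0.44,3.06)
v8: (-3,0.5) → rotate → (-1.76777,2.47487) → ×s → (-2.18761,3.06266) → (-2.19,3.06)

Cross-section at z=0.5: (-7.44,0.44) (-1.31,-6.56) (1.31,-7.44) (7.00,0.00) (4.38,1.75) (1.75,2.63) (-0.44,3.06) (-2.19,3.06)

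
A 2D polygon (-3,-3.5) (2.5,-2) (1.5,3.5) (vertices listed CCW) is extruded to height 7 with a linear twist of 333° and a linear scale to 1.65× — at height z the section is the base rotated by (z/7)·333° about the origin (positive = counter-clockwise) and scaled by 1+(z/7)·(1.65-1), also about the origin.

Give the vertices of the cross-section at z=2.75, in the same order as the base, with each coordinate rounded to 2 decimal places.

Cross-section at z=2.75: (5.79,0.02) (-0.15,4.02) (-4.56,-1.45)

t = z/height = 2.75/7 = 0.392857
s = 1 + (scale-1)·z/height = 1 + (1.65-1)·2.75/7 = 1.255357
θ = twist·z/height = 333°·2.75/7 = 130.8214° = 2.283265 rad
cos θ = -0.653704, sin θ = 0.756751 (intermediates below are computed at full precision and shown rounded to 5 d.p.)
v1: (-3,-3.5) → rotate → (4.60974,0.01771) → ×s → (5.78687,0.02223) → (5.79,0.02)
v2: (2.5,-2) → rotate → (-0.12076,3.19928) → ×s → (-0.15159,4.01624) → (-0.15,4.02)
v3: (1.5,3.5) → rotate → (-3.62918,-1.15284) → ×s → (-4.55592,-1.44722) → (-4.56,-1.45)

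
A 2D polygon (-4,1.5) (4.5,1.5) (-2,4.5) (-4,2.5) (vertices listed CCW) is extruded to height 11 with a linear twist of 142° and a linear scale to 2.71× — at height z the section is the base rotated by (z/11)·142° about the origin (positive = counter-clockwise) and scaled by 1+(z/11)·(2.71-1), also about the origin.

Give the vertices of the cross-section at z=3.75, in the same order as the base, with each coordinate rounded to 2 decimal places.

t = z/height = 3.75/11 = 0.340909
s = 1 + (scale-1)·z/height = 1 + (2.71-1)·3.75/11 = 1.582955
θ = twist·z/height = 142°·3.75/11 = 48.4091° = 0.844898 rad
cos θ = 0.663808, sin θ = 0.747903 (intermediates below are computed at full precision and shown rounded to 5 d.p.)
v1: (-4,1.5) → rotate → (-3.77709,-1.99590) → ×s → (-5.97895,-3.15942) → (-5.98,-3.16)
v2: (4.5,1.5) → rotate → (1.86528,4.36128) → ×s → (2.95265,6.90370) → (2.95,6.90)
v3: (-2,4.5) → rotate → (-4.69318,1.49133) → ×s → (-7.42909,2.36070) → (-7.43,2.36)
v4: (-4,2.5) → rotate → (-4.52499,-1.33209) → ×s → (-7.16285,-2.10865) → (-7.16,-2.11)

Cross-section at z=3.75: (-5.98,-3.16) (2.95,6.90) (-7.43,2.36) (-7.16,-2.11)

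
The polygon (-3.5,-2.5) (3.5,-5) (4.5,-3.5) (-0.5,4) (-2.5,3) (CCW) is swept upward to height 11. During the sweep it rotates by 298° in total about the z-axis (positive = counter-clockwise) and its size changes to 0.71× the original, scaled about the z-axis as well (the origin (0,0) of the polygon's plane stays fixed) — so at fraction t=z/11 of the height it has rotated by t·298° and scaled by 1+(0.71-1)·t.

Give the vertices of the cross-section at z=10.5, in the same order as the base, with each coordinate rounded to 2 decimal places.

Cross-section at z=10.5: (-2.38,2.00) (-2.87,-3.35) (-1.64,-3.78) (2.71,1.07) (1.65,2.29)

t = z/height = 10.5/11 = 0.954545
s = 1 + (scale-1)·z/height = 1 + (0.71-1)·10.5/11 = 0.723182
θ = twist·z/height = 298°·10.5/11 = 284.4545° = 4.964668 rad
cos θ = 0.249612, sin θ = -0.968346 (intermediates below are computed at full precision and shown rounded to 5 d.p.)
v1: (-3.5,-2.5) → rotate → (-3.29451,2.76518) → ×s → (-2.38253,1.99973) → (-2.38,2.00)
v2: (3.5,-5) → rotate → (-3.96809,-4.63727) → ×s → (-2.86965,-3.35359) → (-2.87,-3.35)
v3: (4.5,-3.5) → rotate → (-2.26596,-5.23120) → ×s → (-1.63870,-3.78311) → (-1.64,-3.78)
v4: (-0.5,4) → rotate → (3.74858,1.48262) → ×s → (2.71090,1.07220) → (2.71,1.07)
v5: (-2.5,3) → rotate → (2.28101,3.16970) → ×s → (1.64958,2.29227) → (1.65,2.29)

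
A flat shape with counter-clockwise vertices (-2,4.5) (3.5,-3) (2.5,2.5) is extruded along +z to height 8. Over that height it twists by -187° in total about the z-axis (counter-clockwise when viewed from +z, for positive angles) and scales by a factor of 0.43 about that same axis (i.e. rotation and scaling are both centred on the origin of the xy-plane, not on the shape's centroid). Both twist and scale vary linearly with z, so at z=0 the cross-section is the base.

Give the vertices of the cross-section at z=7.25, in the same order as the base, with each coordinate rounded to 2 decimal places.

t = z/height = 7.25/8 = 0.90625
s = 1 + (scale-1)·z/height = 1 + (0.43-1)·7.25/8 = 0.483438
θ = twist·z/height = -187°·7.25/8 = -169.4688° = -2.957788 rad
cos θ = -0.983155, sin θ = -0.182772 (intermediates below are computed at full precision and shown rounded to 5 d.p.)
v1: (-2,4.5) → rotate → (2.78878,-4.05866) → ×s → (1.34820,-1.96211) → (1.35,-1.96)
v2: (3.5,-3) → rotate → (-3.98936,2.30976) → ×s → (-1.92861,1.11663) → (-1.93,1.12)
v3: (2.5,2.5) → rotate → (-2.00096,-2.91482) → ×s → (-0.96734,-1.40913) → (-0.97,-1.41)

Cross-section at z=7.25: (1.35,-1.96) (-1.93,1.12) (-0.97,-1.41)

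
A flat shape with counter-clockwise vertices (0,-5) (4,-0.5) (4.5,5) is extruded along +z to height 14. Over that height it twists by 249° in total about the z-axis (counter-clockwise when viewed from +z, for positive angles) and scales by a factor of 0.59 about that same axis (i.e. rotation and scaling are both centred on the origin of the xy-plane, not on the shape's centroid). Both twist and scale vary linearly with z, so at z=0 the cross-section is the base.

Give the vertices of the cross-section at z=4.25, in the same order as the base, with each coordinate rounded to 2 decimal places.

t = z/height = 4.25/14 = 0.303571
s = 1 + (scale-1)·z/height = 1 + (0.59-1)·4.25/14 = 0.875536
θ = twist·z/height = 249°·4.25/14 = 75.5893° = 1.319282 rad
cos θ = 0.248871, sin θ = 0.968537 (intermediates below are computed at full precision and shown rounded to 5 d.p.)
v1: (0,-5) → rotate → (4.84268,-1.24436) → ×s → (4.23994,-1.08948) → (4.24,-1.09)
v2: (4,-0.5) → rotate → (1.47975,3.74971) → ×s → (1.29558,3.28301) → (1.30,3.28)
v3: (4.5,5) → rotate → (-3.72276,5.60277) → ×s → (-3.25941,4.90543) → (-3.26,4.91)

Cross-section at z=4.25: (4.24,-1.09) (1.30,3.28) (-3.26,4.91)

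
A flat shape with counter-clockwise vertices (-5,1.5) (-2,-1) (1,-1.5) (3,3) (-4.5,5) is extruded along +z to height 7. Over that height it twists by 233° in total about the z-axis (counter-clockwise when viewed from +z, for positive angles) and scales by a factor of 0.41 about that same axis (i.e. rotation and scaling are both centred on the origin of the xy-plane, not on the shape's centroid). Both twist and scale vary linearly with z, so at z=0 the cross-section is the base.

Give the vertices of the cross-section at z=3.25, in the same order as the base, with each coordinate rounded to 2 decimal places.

t = z/height = 3.25/7 = 0.464286
s = 1 + (scale-1)·z/height = 1 + (0.41-1)·3.25/7 = 0.726071
θ = twist·z/height = 233°·3.25/7 = 108.1786° = 1.888072 rad
cos θ = -0.311980, sin θ = 0.950089 (intermediates below are computed at full precision and shown rounded to 5 d.p.)
v1: (-5,1.5) → rotate → (0.13476,-5.21841) → ×s → (0.09785,-3.78894) → (0.10,-3.79)
v2: (-2,-1) → rotate → (1.57405,-1.58820) → ×s → (1.14287,-1.15315) → (1.14,-1.15)
v3: (1,-1.5) → rotate → (1.11315,1.41806) → ×s → (0.80823,1.02961) → (0.81,1.03)
v4: (3,3) → rotate → (-3.78621,1.91433) → ×s → (-2.74906,1.38994) → (-2.75,1.39)
v5: (-4.5,5) → rotate → (-3.34654,-5.83530) → ×s → (-2.42982,-4.23684) → (-2.43,-4.24)

Cross-section at z=3.25: (0.10,-3.79) (1.14,-1.15) (0.81,1.03) (-2.75,1.39) (-2.43,-4.24)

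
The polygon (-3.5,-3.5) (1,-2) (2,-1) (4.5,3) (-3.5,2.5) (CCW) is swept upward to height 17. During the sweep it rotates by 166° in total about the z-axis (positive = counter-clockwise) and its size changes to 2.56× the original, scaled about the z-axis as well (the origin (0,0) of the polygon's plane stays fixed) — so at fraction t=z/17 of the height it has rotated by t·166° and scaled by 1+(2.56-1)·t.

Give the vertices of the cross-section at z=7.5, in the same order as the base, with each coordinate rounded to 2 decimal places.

Cross-section at z=7.5: (3.95,-7.36) (3.72,0.64) (2.59,2.75) (-2.66,8.74) (-5.75,-4.44)

t = z/height = 7.5/17 = 0.441176
s = 1 + (scale-1)·z/height = 1 + (2.56-1)·7.5/17 = 1.688235
θ = twist·z/height = 166°·7.5/17 = 73.2353° = 1.278197 rad
cos θ = 0.288442, sin θ = 0.957497 (intermediates below are computed at full precision and shown rounded to 5 d.p.)
v1: (-3.5,-3.5) → rotate → (2.34169,-4.36079) → ×s → (3.95333,-7.36204) → (3.95,-7.36)
v2: (1,-2) → rotate → (2.20344,0.38061) → ×s → (3.71992,0.64256) → (3.72,0.64)
v3: (2,-1) → rotate → (1.53438,1.62655) → ×s → (2.59040,2.74600) → (2.59,2.75)
v4: (4.5,3) → rotate → (-1.57450,5.17406) → ×s → (-2.65813,8.73504) → (-2.66,8.74)
v5: (-3.5,2.5) → rotate → (-3.40329,-2.63014) → ×s → (-5.74556,-4.44029) → (-5.75,-4.44)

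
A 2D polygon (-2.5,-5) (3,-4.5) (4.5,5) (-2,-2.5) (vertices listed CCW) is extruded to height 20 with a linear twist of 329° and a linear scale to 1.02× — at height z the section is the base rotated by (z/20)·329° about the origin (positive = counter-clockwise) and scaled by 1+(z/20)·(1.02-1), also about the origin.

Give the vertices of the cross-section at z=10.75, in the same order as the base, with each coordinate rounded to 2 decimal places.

t = z/height = 10.75/20 = 0.5375
s = 1 + (scale-1)·z/height = 1 + (1.02-1)·10.75/20 = 1.010750
θ = twist·z/height = 329°·10.75/20 = 176.8375° = 3.086397 rad
cos θ = -0.998477, sin θ = 0.055168 (intermediates below are computed at full precision and shown rounded to 5 d.p.)
v1: (-2.5,-5) → rotate → (2.77203,4.85447) → ×s → (2.80183,4.90665) → (2.80,4.91)
v2: (3,-4.5) → rotate → (-2.74718,4.65865) → ×s → (-2.77671,4.70873) → (-2.78,4.71)
v3: (4.5,5) → rotate → (-4.76899,-4.74413) → ×s → (-4.82025,-4.79513) → (-4.82,-4.80)
v4: (-2,-2.5) → rotate → (2.13487,2.38586) → ×s → (2.15782,2.41150) → (2.16,2.41)

Cross-section at z=10.75: (2.80,4.91) (-2.78,4.71) (-4.82,-4.80) (2.16,2.41)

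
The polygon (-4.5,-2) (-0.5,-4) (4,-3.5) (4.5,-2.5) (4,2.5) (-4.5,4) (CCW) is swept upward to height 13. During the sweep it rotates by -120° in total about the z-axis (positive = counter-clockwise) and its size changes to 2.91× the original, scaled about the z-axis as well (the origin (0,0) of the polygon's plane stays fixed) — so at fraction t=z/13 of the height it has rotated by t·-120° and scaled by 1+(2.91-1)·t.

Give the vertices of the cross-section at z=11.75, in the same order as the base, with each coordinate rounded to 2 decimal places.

Cross-section at z=11.75: (-1.29,13.36) (-9.91,4.75) (-12.50,-7.32) (-10.35,-9.48) (3.01,-12.50) (14.23,8.18)

t = z/height = 11.75/13 = 0.903846
s = 1 + (scale-1)·z/height = 1 + (2.91-1)·11.75/13 = 2.726346
θ = twist·z/height = -120°·11.75/13 = -108.4615° = -1.893011 rad
cos θ = -0.316668, sin θ = -0.948536 (intermediates below are computed at full precision and shown rounded to 5 d.p.)
v1: (-4.5,-2) → rotate → (-0.47207,4.90175) → ×s → (-1.28702,13.36387) → (-1.29,13.36)
v2: (-0.5,-4) → rotate → (-3.63581,1.74094) → ×s → (-9.91248,4.74641) → (-9.91,4.75)
v3: (4,-3.5) → rotate → (-4.58655,-2.68581) → ×s → (-12.50452,-7.32244) → (-12.50,-7.32)
v4: (4.5,-2.5) → rotate → (-3.79635,-3.47674) → ×s → (-10.35016,-9.47881) → (-10.35,-9.48)
v5: (4,2.5) → rotate → (1.10467,-4.58582) → ×s → (3.01171,-12.50252) → (3.01,-12.50)
v6: (-4.5,4) → rotate → (5.21915,3.00174) → ×s → (14.22921,8.18379) → (14.23,8.18)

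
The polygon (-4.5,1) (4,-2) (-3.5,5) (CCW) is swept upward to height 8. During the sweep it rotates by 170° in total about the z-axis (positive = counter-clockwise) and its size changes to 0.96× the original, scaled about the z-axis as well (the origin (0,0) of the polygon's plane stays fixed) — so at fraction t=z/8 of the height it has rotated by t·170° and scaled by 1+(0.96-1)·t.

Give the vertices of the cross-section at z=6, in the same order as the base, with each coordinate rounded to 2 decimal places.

Cross-section at z=6: (1.89,-4.05) (-0.82,4.26) (-1.78,-5.65)

t = z/height = 6/8 = 0.75
s = 1 + (scale-1)·z/height = 1 + (0.96-1)·6/8 = 0.970000
θ = twist·z/height = 170°·6/8 = 127.5000° = 2.225295 rad
cos θ = -0.608761, sin θ = 0.793353 (intermediates below are computed at full precision and shown rounded to 5 d.p.)
v1: (-4.5,1) → rotate → (1.94607,-4.17885) → ×s → (1.88769,-4.05349) → (1.89,-4.05)
v2: (4,-2) → rotate → (-0.84834,4.39094) → ×s → (-0.82289,4.25921) → (-0.82,4.26)
v3: (-3.5,5) → rotate → (-1.83610,-5.82054) → ×s → (-1.78102,-5.64593) → (-1.78,-5.65)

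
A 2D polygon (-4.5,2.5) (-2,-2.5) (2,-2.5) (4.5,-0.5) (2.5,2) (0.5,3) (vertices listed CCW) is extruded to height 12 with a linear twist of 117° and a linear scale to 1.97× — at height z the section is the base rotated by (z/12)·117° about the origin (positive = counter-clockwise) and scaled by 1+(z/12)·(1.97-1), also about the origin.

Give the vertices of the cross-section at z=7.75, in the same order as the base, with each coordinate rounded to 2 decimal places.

t = z/height = 7.75/12 = 0.645833
s = 1 + (scale-1)·z/height = 1 + (1.97-1)·7.75/12 = 1.626458
θ = twist·z/height = 117°·7.75/12 = 75.5625° = 1.318814 rad
cos θ = 0.249324, sin θ = 0.968420 (intermediates below are computed at full precision and shown rounded to 5 d.p.)
v1: (-4.5,2.5) → rotate → (-3.54301,-3.73458) → ×s → (-5.76255,-6.07414) → (-5.76,-6.07)
v2: (-2,-2.5) → rotate → (1.92240,-2.56015) → ×s → (3.12671,-4.16398) → (3.13,-4.16)
v3: (2,-2.5) → rotate → (2.91970,1.31353) → ×s → (4.74877,2.13640) → (4.75,2.14)
v4: (4.5,-0.5) → rotate → (1.60617,4.23323) → ×s → (2.61236,6.88517) → (2.61,6.89)
v5: (2.5,2) → rotate → (-1.31353,2.91970) → ×s → (-2.13640,4.74877) → (-2.14,4.75)
v6: (0.5,3) → rotate → (-2.78060,1.23218) → ×s → (-4.52253,2.00409) → (-4.52,2.00)

Cross-section at z=7.75: (-5.76,-6.07) (3.13,-4.16) (4.75,2.14) (2.61,6.89) (-2.14,4.75) (-4.52,2.00)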